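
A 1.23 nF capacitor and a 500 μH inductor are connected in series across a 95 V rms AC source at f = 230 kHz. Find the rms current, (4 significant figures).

ω = 2πf = 1.445e+06 rad/s
X_L = ωL = 722.6 Ω
X_C = 1/(ωC) = 562.6 Ω
Net reactance X = X_L − X_C = 160.0 Ω
Z = j160.0 Ω
|Z| = √(0² + 160.0²) = 160.0 Ω
I = V/|Z| = 95/160.0 = 593.8 mA

593.8 mA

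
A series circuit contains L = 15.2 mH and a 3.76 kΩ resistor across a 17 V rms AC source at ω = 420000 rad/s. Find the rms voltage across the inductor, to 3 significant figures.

14.6 V

X_L = ωL = 6380 Ω
Z = 3760 + j6380 Ω
|Z| = √(3760² + 6380²) = 7410 Ω
I = V/|Z| = 2.29 mA
V_L = I·|Z_L| = 0.00229 × 6380 = 14.6 V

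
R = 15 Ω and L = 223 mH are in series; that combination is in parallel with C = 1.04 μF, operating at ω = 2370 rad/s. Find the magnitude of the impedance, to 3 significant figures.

1730 Ω

X_L = ωL = 529 Ω
X_C = 1/(ωC) = 406 Ω
Branch 1 (R+jX_L): Z₁ = 15.0 + j529 Ω, |Z₁| = 529 Ω
Branch 2 (−jX_C): Z₂ = −j406 Ω
Parallel: Z = Z₁Z₂/(Z₁+Z₂), |Z| = 1730 Ω, ∠Z = -84.7°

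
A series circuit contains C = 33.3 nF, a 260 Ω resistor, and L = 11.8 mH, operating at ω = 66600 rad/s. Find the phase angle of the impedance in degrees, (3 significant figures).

52.2°

X_L = ωL = 786 Ω
X_C = 1/(ωC) = 451 Ω
Net reactance X = X_L − X_C = 335 Ω
Z = 260 + j335 Ω
|Z| = √(260² + 335²) = 424 Ω
∠Z = arctan(335/260) = 52.2°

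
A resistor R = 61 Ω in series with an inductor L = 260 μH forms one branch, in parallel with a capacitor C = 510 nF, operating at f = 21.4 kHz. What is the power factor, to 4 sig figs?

ω = 2πf = 134500 rad/s
X_L = ωL = 34.96 Ω
X_C = 1/(ωC) = 14.58 Ω
Branch 1 (R+jX_L): Z₁ = 61.00 + j34.96 Ω, |Z₁| = 70.31 Ω
Branch 2 (−jX_C): Z₂ = −j14.58 Ω
Parallel: Z = Z₁Z₂/(Z₁+Z₂), |Z| = 15.94 Ω, ∠Z = -78.65°
cos φ = cos(-78.65°) = 0.1967

0.1967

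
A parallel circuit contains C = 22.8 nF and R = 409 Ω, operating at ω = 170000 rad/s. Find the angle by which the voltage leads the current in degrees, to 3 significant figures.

-57.8°

X_C = 1/(ωC) = 258 Ω
Parallel: admittances add. Y = 1/R + jωC
Y = (0.00244 + j0.00388) S
|Y| = 0.00458 S → |Z| = 1/|Y| = 218 Ω, ∠Z = −∠Y = -57.8°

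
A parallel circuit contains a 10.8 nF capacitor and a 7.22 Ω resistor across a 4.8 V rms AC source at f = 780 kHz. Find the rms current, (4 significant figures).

711.7 mA

ω = 2πf = 4.901e+06 rad/s
X_C = 1/(ωC) = 18.89 Ω
Parallel: admittances add. Y = 1/R + jωC
Y = (0.1385 + j0.05293) S
|Y| = 0.1483 S → |Z| = 1/|Y| = 6.744 Ω, ∠Z = −∠Y = -20.91°
I = V/|Z| = 4.8/6.744 = 711.7 mA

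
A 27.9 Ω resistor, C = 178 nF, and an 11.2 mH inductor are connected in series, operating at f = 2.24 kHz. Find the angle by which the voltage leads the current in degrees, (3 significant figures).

ω = 2πf = 14070 rad/s
X_L = ωL = 158 Ω
X_C = 1/(ωC) = 399 Ω
Net reactance X = X_L − X_C = -242 Ω
Z = 27.9 − j242 Ω
|Z| = √(27.9² + 242²) = 243 Ω
∠Z = arctan(-242/27.9) = -83.4°

-83.4°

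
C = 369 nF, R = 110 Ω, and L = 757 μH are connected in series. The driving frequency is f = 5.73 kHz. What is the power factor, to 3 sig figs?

0.916

ω = 2πf = 36000 rad/s
X_L = ωL = 27.3 Ω
X_C = 1/(ωC) = 75.3 Ω
Net reactance X = X_L − X_C = -48.0 Ω
Z = 110 − j48.0 Ω
|Z| = √(110² + 48.0²) = 120 Ω
∠Z = arctan(-48.0/110) = -23.6°
cos φ = cos(-23.6°) = 0.916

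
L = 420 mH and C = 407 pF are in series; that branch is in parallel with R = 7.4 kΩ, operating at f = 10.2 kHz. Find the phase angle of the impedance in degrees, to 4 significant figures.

ω = 2πf = 64090 rad/s
X_L = ωL = 26920 Ω
X_C = 1/(ωC) = 38340 Ω
Branch 1: Z₁ = R = 7400 Ω
Branch 2 (series LC): Z₂ = j(X_L − X_C) = −j11420 Ω
Parallel: Z = Z₁Z₂/(Z₁+Z₂), |Z| = 6210 Ω, ∠Z = -32.94°

-32.94°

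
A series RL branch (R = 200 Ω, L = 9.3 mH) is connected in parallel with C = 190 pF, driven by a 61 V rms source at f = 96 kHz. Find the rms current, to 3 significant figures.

ω = 2πf = 603200 rad/s
X_L = ωL = 5610 Ω
X_C = 1/(ωC) = 8730 Ω
Branch 1 (R+jX_L): Z₁ = 200 + j5610 Ω, |Z₁| = 5610 Ω
Branch 2 (−jX_C): Z₂ = −j8730 Ω
Parallel: Z = Z₁Z₂/(Z₁+Z₂), |Z| = 15700 Ω, ∠Z = 84.3°
I = V/|Z| = 61/15700 = 3.89 mA

3.89 mA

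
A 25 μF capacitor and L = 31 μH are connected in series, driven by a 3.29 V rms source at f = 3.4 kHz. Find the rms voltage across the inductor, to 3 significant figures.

ω = 2πf = 21360 rad/s
X_L = ωL = 0.662 Ω
X_C = 1/(ωC) = 1.87 Ω
Net reactance X = X_L − X_C = -1.21 Ω
Z = − j1.21 Ω
|Z| = √(0² + 1.21²) = 1.21 Ω
I = V/|Z| = 2.72 A
V_L = I·|Z_L| = 2.72 × 0.662 = 1.80 V

1.80 V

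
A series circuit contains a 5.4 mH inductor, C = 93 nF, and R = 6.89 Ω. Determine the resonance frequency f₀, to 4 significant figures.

ω₀ = 1/√(LC) = 1/√(0.0054 × 9.3e-08) = 44620 rad/s
f₀ = ω₀/(2π) = 7.102 kHz

7.102 kHz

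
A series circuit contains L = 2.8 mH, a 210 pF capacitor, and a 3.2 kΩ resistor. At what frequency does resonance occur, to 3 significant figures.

208 kHz

ω₀ = 1/√(LC) = 1/√(0.0028 × 2.1e-10) = 1.304e+06 rad/s
f₀ = ω₀/(2π) = 208 kHz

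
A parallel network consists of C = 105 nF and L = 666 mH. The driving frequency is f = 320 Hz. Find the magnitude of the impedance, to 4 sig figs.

ω = 2πf = 2011 rad/s
X_L = ωL = 1339 Ω
X_C = 1/(ωC) = 4737 Ω
Parallel: admittances add. Y = 1/(jωL) + jωC
Y = (0 − j0.0005357) S
|Y| = 0.0005357 S → |Z| = 1/|Y| = 1867 Ω, ∠Z = −∠Y = 90.00°

1867 Ω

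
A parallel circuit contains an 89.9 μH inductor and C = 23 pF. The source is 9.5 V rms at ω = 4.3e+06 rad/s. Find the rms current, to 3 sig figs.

X_L = ωL = 387 Ω
X_C = 1/(ωC) = 10100 Ω
Parallel: admittances add. Y = 1/(jωL) + jωC
Y = (0 − j0.00249) S
|Y| = 0.00249 S → |Z| = 1/|Y| = 402 Ω, ∠Z = −∠Y = 90.0°
I = V/|Z| = 9.5/402 = 23.6 mA

23.6 mA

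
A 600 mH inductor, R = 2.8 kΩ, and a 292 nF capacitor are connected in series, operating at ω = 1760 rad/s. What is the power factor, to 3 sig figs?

X_L = ωL = 1060 Ω
X_C = 1/(ωC) = 1950 Ω
Net reactance X = X_L − X_C = -890 Ω
Z = 2800 − j890 Ω
|Z| = √(2800² + 890²) = 2940 Ω
∠Z = arctan(-890/2800) = -17.6°
cos φ = cos(-17.6°) = 0.953

0.953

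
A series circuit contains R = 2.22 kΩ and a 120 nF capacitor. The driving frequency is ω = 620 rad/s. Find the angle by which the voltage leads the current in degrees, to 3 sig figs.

X_C = 1/(ωC) = 13400 Ω
Z = 2220 − j13400 Ω
|Z| = √(2220² + 13400²) = 13600 Ω
∠Z = arctan(-13400/2220) = -80.6°

-80.6°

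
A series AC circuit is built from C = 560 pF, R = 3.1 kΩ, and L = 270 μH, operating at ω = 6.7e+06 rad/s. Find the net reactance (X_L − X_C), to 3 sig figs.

X_L = ωL = 1810 Ω
X_C = 1/(ωC) = 267 Ω
X = 1810 − 267 = 1540 Ω

1540 Ω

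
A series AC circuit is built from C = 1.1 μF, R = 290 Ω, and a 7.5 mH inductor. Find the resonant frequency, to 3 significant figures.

ω₀ = 1/√(LC) = 1/√(0.0075 × 1.1e-06) = 11010 rad/s
f₀ = ω₀/(2π) = 1.75 kHz

1.75 kHz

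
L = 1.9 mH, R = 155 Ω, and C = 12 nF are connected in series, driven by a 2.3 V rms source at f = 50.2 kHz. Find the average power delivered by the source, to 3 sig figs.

6.02 mW

ω = 2πf = 315400 rad/s
X_L = ωL = 599 Ω
X_C = 1/(ωC) = 264 Ω
Net reactance X = X_L − X_C = 335 Ω
Z = 155 + j335 Ω
|Z| = √(155² + 335²) = 369 Ω
∠Z = arctan(335/155) = 65.2°
I = V/|Z| = 6.23 mA
P = VI cos φ = 2.3 × 0.00623 × cos(65.2°) = 6.02 mW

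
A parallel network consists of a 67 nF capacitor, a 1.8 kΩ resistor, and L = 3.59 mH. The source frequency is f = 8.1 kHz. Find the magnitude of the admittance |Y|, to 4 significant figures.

2.137 mS

ω = 2πf = 50890 rad/s
X_L = ωL = 182.7 Ω
X_C = 1/(ωC) = 293.3 Ω
Parallel: admittances add. Y = 1/R + 1/(jωL) + jωC
Y = (0.0005556 − j0.002063) S
|Y| = 0.002137 S → |Z| = 1/|Y| = 468.0 Ω, ∠Z = −∠Y = 74.93°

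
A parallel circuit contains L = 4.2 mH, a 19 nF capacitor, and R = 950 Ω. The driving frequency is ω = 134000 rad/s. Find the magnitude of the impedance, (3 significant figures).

X_L = ωL = 563 Ω
X_C = 1/(ωC) = 393 Ω
Parallel: admittances add. Y = 1/R + 1/(jωL) + jωC
Y = (0.00105 + j0.000769) S
|Y| = 0.00130 S → |Z| = 1/|Y| = 767 Ω, ∠Z = −∠Y = -36.2°

767 Ω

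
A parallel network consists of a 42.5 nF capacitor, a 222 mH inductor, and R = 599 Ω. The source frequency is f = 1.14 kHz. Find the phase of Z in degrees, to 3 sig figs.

11.0°

ω = 2πf = 7163 rad/s
X_L = ωL = 1590 Ω
X_C = 1/(ωC) = 3280 Ω
Parallel: admittances add. Y = 1/R + 1/(jωL) + jωC
Y = (0.00167 − j0.000324) S
|Y| = 0.00170 S → |Z| = 1/|Y| = 588 Ω, ∠Z = −∠Y = 11.0°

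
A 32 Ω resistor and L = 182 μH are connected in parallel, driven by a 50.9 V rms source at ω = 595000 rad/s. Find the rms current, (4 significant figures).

X_L = ωL = 108.3 Ω
Parallel: admittances add. Y = 1/R + 1/(jωL)
Y = (0.03125 − j0.009234) S
|Y| = 0.03259 S → |Z| = 1/|Y| = 30.69 Ω, ∠Z = −∠Y = 16.46°
I = V/|Z| = 50.9/30.69 = 1.659 A

1.659 A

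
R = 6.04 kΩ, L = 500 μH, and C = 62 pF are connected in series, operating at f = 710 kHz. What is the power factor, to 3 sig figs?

0.975

ω = 2πf = 4.461e+06 rad/s
X_L = ωL = 2230 Ω
X_C = 1/(ωC) = 3620 Ω
Net reactance X = X_L − X_C = -1380 Ω
Z = 6040 − j1380 Ω
|Z| = √(6040² + 1380²) = 6200 Ω
∠Z = arctan(-1380/6040) = -12.9°
cos φ = cos(-12.9°) = 0.975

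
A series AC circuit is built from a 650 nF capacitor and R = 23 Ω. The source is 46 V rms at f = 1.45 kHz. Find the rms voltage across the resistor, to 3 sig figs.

ω = 2πf = 9111 rad/s
X_C = 1/(ωC) = 169 Ω
Z = 23.0 − j169 Ω
|Z| = √(23.0² + 169²) = 170 Ω
I = V/|Z| = 270 mA
V_R = I·|Z_R| = 0.270 × 23.0 = 6.21 V

6.21 V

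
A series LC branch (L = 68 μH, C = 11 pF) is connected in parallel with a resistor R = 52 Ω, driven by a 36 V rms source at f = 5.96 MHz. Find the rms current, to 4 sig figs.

ω = 2πf = 3.745e+07 rad/s
X_L = ωL = 2546 Ω
X_C = 1/(ωC) = 2428 Ω
Branch 1: Z₁ = R = 52.00 Ω
Branch 2 (series LC): Z₂ = j(X_L − X_C) = j118.8 Ω
Parallel: Z = Z₁Z₂/(Z₁+Z₂), |Z| = 47.64 Ω, ∠Z = 23.63°
I = V/|Z| = 36/47.64 = 755.7 mA

755.7 mA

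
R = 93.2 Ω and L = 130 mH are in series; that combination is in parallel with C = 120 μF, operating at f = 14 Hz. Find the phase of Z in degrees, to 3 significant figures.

ω = 2πf = 87.96 rad/s
X_L = ωL = 11.4 Ω
X_C = 1/(ωC) = 94.7 Ω
Branch 1 (R+jX_L): Z₁ = 93.2 + j11.4 Ω, |Z₁| = 93.9 Ω
Branch 2 (−jX_C): Z₂ = −j94.7 Ω
Parallel: Z = Z₁Z₂/(Z₁+Z₂), |Z| = 71.2 Ω, ∠Z = -41.2°

-41.2°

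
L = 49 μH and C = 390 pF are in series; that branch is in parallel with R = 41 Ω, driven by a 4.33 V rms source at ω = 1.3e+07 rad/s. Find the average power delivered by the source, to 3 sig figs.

X_L = ωL = 637 Ω
X_C = 1/(ωC) = 197 Ω
Branch 1: Z₁ = R = 41.0 Ω
Branch 2 (series LC): Z₂ = j(X_L − X_C) = j440 Ω
Parallel: Z = Z₁Z₂/(Z₁+Z₂), |Z| = 40.8 Ω, ∠Z = 5.33°
I = V/|Z| = 106 mA
P = VI cos φ = 4.33 × 0.106 × cos(5.33°) = 457 mW

457 mW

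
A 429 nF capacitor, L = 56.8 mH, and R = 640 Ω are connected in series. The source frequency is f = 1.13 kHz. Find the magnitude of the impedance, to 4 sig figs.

644.4 Ω

ω = 2πf = 7100 rad/s
X_L = ωL = 403.3 Ω
X_C = 1/(ωC) = 328.3 Ω
Net reactance X = X_L − X_C = 74.97 Ω
Z = 640.0 + j74.97 Ω
|Z| = √(640.0² + 74.97²) = 644.4 Ω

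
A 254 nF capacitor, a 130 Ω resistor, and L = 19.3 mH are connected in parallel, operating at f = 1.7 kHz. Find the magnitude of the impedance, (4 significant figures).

ω = 2πf = 10680 rad/s
X_L = ωL = 206.2 Ω
X_C = 1/(ωC) = 368.6 Ω
Parallel: admittances add. Y = 1/R + 1/(jωL) + jωC
Y = (0.007692 − j0.002138) S
|Y| = 0.007984 S → |Z| = 1/|Y| = 125.3 Ω, ∠Z = −∠Y = 15.53°

125.3 Ω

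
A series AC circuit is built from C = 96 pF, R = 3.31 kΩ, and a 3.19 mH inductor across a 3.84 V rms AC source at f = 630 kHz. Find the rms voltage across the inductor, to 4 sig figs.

ω = 2πf = 3.958e+06 rad/s
X_L = ωL = 12630 Ω
X_C = 1/(ωC) = 2632 Ω
Net reactance X = X_L − X_C = 9996 Ω
Z = 3310 + j9996 Ω
|Z| = √(3310² + 9996²) = 10530 Ω
I = V/|Z| = 364.7 μA
V_L = I·|Z_L| = 0.0003647 × 12630 = 4.605 V

4.605 V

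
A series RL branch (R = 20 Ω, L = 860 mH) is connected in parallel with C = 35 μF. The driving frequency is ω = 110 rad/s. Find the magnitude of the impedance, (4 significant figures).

X_L = ωL = 94.60 Ω
X_C = 1/(ωC) = 259.7 Ω
Branch 1 (R+jX_L): Z₁ = 20.00 + j94.60 Ω, |Z₁| = 96.69 Ω
Branch 2 (−jX_C): Z₂ = −j259.7 Ω
Parallel: Z = Z₁Z₂/(Z₁+Z₂), |Z| = 151.0 Ω, ∠Z = 71.16°

151.0 Ω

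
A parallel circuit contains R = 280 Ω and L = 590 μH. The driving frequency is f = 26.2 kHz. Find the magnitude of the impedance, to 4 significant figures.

91.76 Ω

ω = 2πf = 164600 rad/s
X_L = ωL = 97.13 Ω
Parallel: admittances add. Y = 1/R + 1/(jωL)
Y = (0.003571 − j0.01030) S
|Y| = 0.01090 S → |Z| = 1/|Y| = 91.76 Ω, ∠Z = −∠Y = 70.87°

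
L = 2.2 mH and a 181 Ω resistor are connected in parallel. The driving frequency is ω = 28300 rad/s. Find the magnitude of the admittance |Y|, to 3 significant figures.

17.0 mS

X_L = ωL = 62.3 Ω
Parallel: admittances add. Y = 1/R + 1/(jωL)
Y = (0.00552 − j0.0161) S
|Y| = 0.0170 S → |Z| = 1/|Y| = 58.9 Ω, ∠Z = −∠Y = 71.0°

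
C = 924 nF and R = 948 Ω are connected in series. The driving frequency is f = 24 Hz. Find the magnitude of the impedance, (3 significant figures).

ω = 2πf = 150.8 rad/s
X_C = 1/(ωC) = 7180 Ω
Z = 948 − j7180 Ω
|Z| = √(948² + 7180²) = 7240 Ω

7240 Ω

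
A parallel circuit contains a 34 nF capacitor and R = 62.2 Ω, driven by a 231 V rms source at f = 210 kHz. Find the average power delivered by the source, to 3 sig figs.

ω = 2πf = 1.319e+06 rad/s
X_C = 1/(ωC) = 22.3 Ω
Parallel: admittances add. Y = 1/R + jωC
Y = (0.0161 + j0.0449) S
|Y| = 0.0477 S → |Z| = 1/|Y| = 21.0 Ω, ∠Z = −∠Y = -70.3°
I = V/|Z| = 11.0 A
P = VI cos φ = 231 × 11.0 × cos(-70.3°) = 858 W

858 W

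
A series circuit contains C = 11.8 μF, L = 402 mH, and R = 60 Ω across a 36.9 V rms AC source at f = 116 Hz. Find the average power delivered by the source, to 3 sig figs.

2.35 W

ω = 2πf = 728.8 rad/s
X_L = ωL = 293 Ω
X_C = 1/(ωC) = 116 Ω
Net reactance X = X_L − X_C = 177 Ω
Z = 60.0 + j177 Ω
|Z| = √(60.0² + 177²) = 187 Ω
∠Z = arctan(177/60.0) = 71.2°
I = V/|Z| = 198 mA
P = VI cos φ = 36.9 × 0.198 × cos(71.2°) = 2.35 W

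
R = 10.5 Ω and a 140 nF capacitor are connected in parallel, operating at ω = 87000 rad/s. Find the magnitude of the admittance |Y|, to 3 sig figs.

96.0 mS

X_C = 1/(ωC) = 82.1 Ω
Parallel: admittances add. Y = 1/R + jωC
Y = (0.0952 + j0.0122) S
|Y| = 0.0960 S → |Z| = 1/|Y| = 10.4 Ω, ∠Z = −∠Y = -7.29°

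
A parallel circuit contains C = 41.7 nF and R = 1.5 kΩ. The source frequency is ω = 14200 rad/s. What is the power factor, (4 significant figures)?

0.7477

X_C = 1/(ωC) = 1689 Ω
Parallel: admittances add. Y = 1/R + jωC
Y = (0.0006667 + j0.0005921) S
|Y| = 0.0008917 S → |Z| = 1/|Y| = 1121 Ω, ∠Z = −∠Y = -41.61°
cos φ = cos(-41.61°) = 0.7477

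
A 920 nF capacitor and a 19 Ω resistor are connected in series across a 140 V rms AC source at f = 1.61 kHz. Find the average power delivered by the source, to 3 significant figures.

31.3 W

ω = 2πf = 10120 rad/s
X_C = 1/(ωC) = 107 Ω
Z = 19.0 − j107 Ω
|Z| = √(19.0² + 107²) = 109 Ω
∠Z = arctan(-107/19.0) = -80.0°
I = V/|Z| = 1.28 A
P = VI cos φ = 140 × 1.28 × cos(-80.0°) = 31.3 W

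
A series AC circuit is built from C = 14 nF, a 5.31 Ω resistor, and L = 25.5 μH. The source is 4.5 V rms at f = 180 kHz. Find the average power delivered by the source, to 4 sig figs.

ω = 2πf = 1.131e+06 rad/s
X_L = ωL = 28.84 Ω
X_C = 1/(ωC) = 63.16 Ω
Net reactance X = X_L − X_C = -34.32 Ω
Z = 5.310 − j34.32 Ω
|Z| = √(5.310² + 34.32²) = 34.73 Ω
∠Z = arctan(-34.32/5.310) = -81.20°
I = V/|Z| = 129.6 mA
P = VI cos φ = 4.5 × 0.1296 × cos(-81.20°) = 89.17 mW

89.17 mW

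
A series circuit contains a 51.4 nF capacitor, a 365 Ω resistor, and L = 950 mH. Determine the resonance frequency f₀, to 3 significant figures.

ω₀ = 1/√(LC) = 1/√(0.95 × 5.14e-08) = 4525 rad/s
f₀ = ω₀/(2π) = 720 Hz

720 Hz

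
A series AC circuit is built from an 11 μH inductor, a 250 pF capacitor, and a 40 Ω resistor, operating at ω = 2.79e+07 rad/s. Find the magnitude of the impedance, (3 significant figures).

168 Ω

X_L = ωL = 307 Ω
X_C = 1/(ωC) = 143 Ω
Net reactance X = X_L − X_C = 164 Ω
Z = 40.0 + j164 Ω
|Z| = √(40.0² + 164²) = 168 Ω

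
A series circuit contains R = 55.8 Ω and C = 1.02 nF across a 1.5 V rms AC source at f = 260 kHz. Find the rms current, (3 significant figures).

ω = 2πf = 1.634e+06 rad/s
X_C = 1/(ωC) = 600 Ω
Z = 55.8 − j600 Ω
|Z| = √(55.8² + 600²) = 603 Ω
I = V/|Z| = 1.5/603 = 2.49 mA

2.49 mA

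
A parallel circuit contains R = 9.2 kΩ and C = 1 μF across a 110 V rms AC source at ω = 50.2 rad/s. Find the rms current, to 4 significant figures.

X_C = 1/(ωC) = 19920 Ω
Parallel: admittances add. Y = 1/R + jωC
Y = (0.0001087 + j5.02e-05) S
|Y| = 0.0001197 S → |Z| = 1/|Y| = 8352 Ω, ∠Z = −∠Y = -24.79°
I = V/|Z| = 110/8352 = 13.17 mA

13.17 mA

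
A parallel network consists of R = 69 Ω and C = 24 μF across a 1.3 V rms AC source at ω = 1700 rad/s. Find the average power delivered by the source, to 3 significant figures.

X_C = 1/(ωC) = 24.5 Ω
Parallel: admittances add. Y = 1/R + jωC
Y = (0.0145 + j0.0408) S
|Y| = 0.0433 S → |Z| = 1/|Y| = 23.1 Ω, ∠Z = −∠Y = -70.4°
I = V/|Z| = 56.3 mA
P = VI cos φ = 1.3 × 0.0563 × cos(-70.4°) = 24.5 mW

24.5 mW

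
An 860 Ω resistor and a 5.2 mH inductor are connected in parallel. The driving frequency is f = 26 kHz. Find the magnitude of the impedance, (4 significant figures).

ω = 2πf = 163400 rad/s
X_L = ωL = 849.5 Ω
Parallel: admittances add. Y = 1/R + 1/(jωL)
Y = (0.001163 − j0.001177) S
|Y| = 0.001655 S → |Z| = 1/|Y| = 604.4 Ω, ∠Z = −∠Y = 45.35°

604.4 Ω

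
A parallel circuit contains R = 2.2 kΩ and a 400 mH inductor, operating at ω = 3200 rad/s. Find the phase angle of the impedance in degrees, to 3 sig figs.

X_L = ωL = 1280 Ω
Parallel: admittances add. Y = 1/R + 1/(jωL)
Y = (0.000455 − j0.000781) S
|Y| = 0.000904 S → |Z| = 1/|Y| = 1110 Ω, ∠Z = −∠Y = 59.8°

59.8°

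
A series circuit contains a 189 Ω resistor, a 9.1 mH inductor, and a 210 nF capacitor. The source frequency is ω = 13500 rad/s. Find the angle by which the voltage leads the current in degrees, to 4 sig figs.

-50.57°

X_L = ωL = 122.9 Ω
X_C = 1/(ωC) = 352.7 Ω
Net reactance X = X_L − X_C = -229.9 Ω
Z = 189.0 − j229.9 Ω
|Z| = √(189.0² + 229.9²) = 297.6 Ω
∠Z = arctan(-229.9/189.0) = -50.57°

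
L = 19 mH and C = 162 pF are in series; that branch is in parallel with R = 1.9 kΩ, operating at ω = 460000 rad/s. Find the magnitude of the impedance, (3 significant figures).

X_L = ωL = 8740 Ω
X_C = 1/(ωC) = 13400 Ω
Branch 1: Z₁ = R = 1900 Ω
Branch 2 (series LC): Z₂ = j(X_L − X_C) = −j4680 Ω
Parallel: Z = Z₁Z₂/(Z₁+Z₂), |Z| = 1760 Ω, ∠Z = -22.1°

1760 Ω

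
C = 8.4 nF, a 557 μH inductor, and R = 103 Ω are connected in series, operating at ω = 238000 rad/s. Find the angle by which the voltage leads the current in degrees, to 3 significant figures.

-74.3°

X_L = ωL = 133 Ω
X_C = 1/(ωC) = 500 Ω
Net reactance X = X_L − X_C = -368 Ω
Z = 103 − j368 Ω
|Z| = √(103² + 368²) = 382 Ω
∠Z = arctan(-368/103) = -74.3°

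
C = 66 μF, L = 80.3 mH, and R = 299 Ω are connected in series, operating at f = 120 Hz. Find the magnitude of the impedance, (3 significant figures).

302 Ω

ω = 2πf = 754.0 rad/s
X_L = ωL = 60.5 Ω
X_C = 1/(ωC) = 20.1 Ω
Net reactance X = X_L − X_C = 40.4 Ω
Z = 299 + j40.4 Ω
|Z| = √(299² + 40.4²) = 302 Ω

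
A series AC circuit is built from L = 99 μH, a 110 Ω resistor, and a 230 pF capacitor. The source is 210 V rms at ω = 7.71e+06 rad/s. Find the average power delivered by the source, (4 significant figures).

X_L = ωL = 763.3 Ω
X_C = 1/(ωC) = 563.9 Ω
Net reactance X = X_L − X_C = 199.4 Ω
Z = 110.0 + j199.4 Ω
|Z| = √(110.0² + 199.4²) = 227.7 Ω
∠Z = arctan(199.4/110.0) = 61.11°
I = V/|Z| = 922.3 mA
P = VI cos φ = 210 × 0.9223 × cos(61.11°) = 93.56 W

93.56 W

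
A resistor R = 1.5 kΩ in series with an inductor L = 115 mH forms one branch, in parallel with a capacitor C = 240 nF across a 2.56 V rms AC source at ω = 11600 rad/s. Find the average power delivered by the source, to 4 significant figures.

2.440 mW

X_L = ωL = 1334 Ω
X_C = 1/(ωC) = 359.2 Ω
Branch 1 (R+jX_L): Z₁ = 1500 + j1334 Ω, |Z₁| = 2007 Ω
Branch 2 (−jX_C): Z₂ = −j359.2 Ω
Parallel: Z = Z₁Z₂/(Z₁+Z₂), |Z| = 403.1 Ω, ∠Z = -81.37°
I = V/|Z| = 6.351 mA
P = VI cos φ = 2.56 × 0.006351 × cos(-81.37°) = 2.440 mW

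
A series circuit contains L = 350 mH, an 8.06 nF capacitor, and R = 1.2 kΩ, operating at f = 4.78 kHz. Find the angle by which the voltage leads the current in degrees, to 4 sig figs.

79.35°

ω = 2πf = 30030 rad/s
X_L = ωL = 10510 Ω
X_C = 1/(ωC) = 4131 Ω
Net reactance X = X_L − X_C = 6381 Ω
Z = 1200 + j6381 Ω
|Z| = √(1200² + 6381²) = 6493 Ω
∠Z = arctan(6381/1200) = 79.35°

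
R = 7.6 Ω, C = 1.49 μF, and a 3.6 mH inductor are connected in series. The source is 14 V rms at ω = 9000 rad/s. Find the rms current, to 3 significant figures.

X_L = ωL = 32.4 Ω
X_C = 1/(ωC) = 74.6 Ω
Net reactance X = X_L − X_C = -42.2 Ω
Z = 7.60 − j42.2 Ω
|Z| = √(7.60² + 42.2²) = 42.9 Ω
I = V/|Z| = 14/42.9 = 327 mA

327 mA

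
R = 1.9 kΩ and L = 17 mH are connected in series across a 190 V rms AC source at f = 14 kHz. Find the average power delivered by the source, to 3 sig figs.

ω = 2πf = 87960 rad/s
X_L = ωL = 1500 Ω
Z = 1900 + j1500 Ω
|Z| = √(1900² + 1500²) = 2420 Ω
∠Z = arctan(1500/1900) = 38.2°
I = V/|Z| = 78.6 mA
P = VI cos φ = 190 × 0.0786 × cos(38.2°) = 11.7 W

11.7 W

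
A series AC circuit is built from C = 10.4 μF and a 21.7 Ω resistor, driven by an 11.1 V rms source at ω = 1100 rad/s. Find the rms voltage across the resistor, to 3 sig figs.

2.67 V

X_C = 1/(ωC) = 87.4 Ω
Z = 21.7 − j87.4 Ω
|Z| = √(21.7² + 87.4²) = 90.1 Ω
I = V/|Z| = 123 mA
V_R = I·|Z_R| = 0.123 × 21.7 = 2.67 V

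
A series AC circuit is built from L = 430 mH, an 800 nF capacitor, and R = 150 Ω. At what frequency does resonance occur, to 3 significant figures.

271 Hz

ω₀ = 1/√(LC) = 1/√(0.43 × 8e-07) = 1705 rad/s
f₀ = ω₀/(2π) = 271 Hz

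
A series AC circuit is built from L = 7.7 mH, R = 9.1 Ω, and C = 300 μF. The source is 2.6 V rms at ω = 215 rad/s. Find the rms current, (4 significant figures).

X_L = ωL = 1.655 Ω
X_C = 1/(ωC) = 15.50 Ω
Net reactance X = X_L − X_C = -13.85 Ω
Z = 9.100 − j13.85 Ω
|Z| = √(9.100² + 13.85²) = 16.57 Ω
I = V/|Z| = 2.6/16.57 = 156.9 mA

156.9 mA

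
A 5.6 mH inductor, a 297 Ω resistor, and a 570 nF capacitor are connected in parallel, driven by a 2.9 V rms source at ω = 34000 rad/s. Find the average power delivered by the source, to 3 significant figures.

28.3 mW

X_L = ωL = 190 Ω
X_C = 1/(ωC) = 51.6 Ω
Parallel: admittances add. Y = 1/R + 1/(jωL) + jωC
Y = (0.00337 + j0.0141) S
|Y| = 0.0145 S → |Z| = 1/|Y| = 68.9 Ω, ∠Z = −∠Y = -76.6°
I = V/|Z| = 42.1 mA
P = VI cos φ = 2.9 × 0.0421 × cos(-76.6°) = 28.3 mW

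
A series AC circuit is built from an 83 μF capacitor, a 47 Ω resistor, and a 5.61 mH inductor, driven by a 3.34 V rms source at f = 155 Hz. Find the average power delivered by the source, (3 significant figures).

ω = 2πf = 973.9 rad/s
X_L = ωL = 5.46 Ω
X_C = 1/(ωC) = 12.4 Ω
Net reactance X = X_L − X_C = -6.91 Ω
Z = 47.0 − j6.91 Ω
|Z| = √(47.0² + 6.91²) = 47.5 Ω
∠Z = arctan(-6.91/47.0) = -8.36°
I = V/|Z| = 70.3 mA
P = VI cos φ = 3.34 × 0.0703 × cos(-8.36°) = 232 mW

232 mW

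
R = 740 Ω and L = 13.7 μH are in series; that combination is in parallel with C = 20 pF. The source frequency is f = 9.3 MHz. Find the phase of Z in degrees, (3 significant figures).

ω = 2πf = 5.843e+07 rad/s
X_L = ωL = 801 Ω
X_C = 1/(ωC) = 856 Ω
Branch 1 (R+jX_L): Z₁ = 740 + j801 Ω, |Z₁| = 1090 Ω
Branch 2 (−jX_C): Z₂ = −j856 Ω
Parallel: Z = Z₁Z₂/(Z₁+Z₂), |Z| = 1260 Ω, ∠Z = -38.5°

-38.5°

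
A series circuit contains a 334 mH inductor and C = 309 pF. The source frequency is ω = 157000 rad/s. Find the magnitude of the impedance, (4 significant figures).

31820 Ω

X_L = ωL = 52440 Ω
X_C = 1/(ωC) = 20610 Ω
Net reactance X = X_L − X_C = 31820 Ω
Z = j31820 Ω
|Z| = √(0² + 31820²) = 31820 Ω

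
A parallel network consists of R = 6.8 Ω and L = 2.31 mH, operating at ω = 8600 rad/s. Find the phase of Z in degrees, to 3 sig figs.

18.9°

X_L = ωL = 19.9 Ω
Parallel: admittances add. Y = 1/R + 1/(jωL)
Y = (0.147 − j0.0503) S
|Y| = 0.155 S → |Z| = 1/|Y| = 6.43 Ω, ∠Z = −∠Y = 18.9°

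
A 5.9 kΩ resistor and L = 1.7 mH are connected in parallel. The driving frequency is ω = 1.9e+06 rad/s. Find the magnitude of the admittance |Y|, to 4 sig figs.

X_L = ωL = 3230 Ω
Parallel: admittances add. Y = 1/R + 1/(jωL)
Y = (0.0001695 − j0.0003096) S
|Y| = 0.0003530 S → |Z| = 1/|Y| = 2833 Ω, ∠Z = −∠Y = 61.30°

353.0 μS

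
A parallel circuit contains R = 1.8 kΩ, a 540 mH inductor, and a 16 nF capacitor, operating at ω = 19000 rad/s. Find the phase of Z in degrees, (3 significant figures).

X_L = ωL = 10300 Ω
X_C = 1/(ωC) = 3290 Ω
Parallel: admittances add. Y = 1/R + 1/(jωL) + jωC
Y = (0.000556 + j0.000207) S
|Y| = 0.000593 S → |Z| = 1/|Y| = 1690 Ω, ∠Z = −∠Y = -20.4°

-20.4°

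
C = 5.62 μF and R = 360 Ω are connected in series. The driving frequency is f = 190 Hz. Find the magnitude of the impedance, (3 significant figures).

390 Ω

ω = 2πf = 1194 rad/s
X_C = 1/(ωC) = 149 Ω
Z = 360 − j149 Ω
|Z| = √(360² + 149²) = 390 Ω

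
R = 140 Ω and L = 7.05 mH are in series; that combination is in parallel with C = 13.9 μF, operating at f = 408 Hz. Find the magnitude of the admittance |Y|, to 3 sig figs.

35.4 mS

ω = 2πf = 2564 rad/s
X_L = ωL = 18.1 Ω
X_C = 1/(ωC) = 28.1 Ω
Branch 1 (R+jX_L): Z₁ = 140 + j18.1 Ω, |Z₁| = 141 Ω
Branch 2 (−jX_C): Z₂ = −j28.1 Ω
Parallel: Z = Z₁Z₂/(Z₁+Z₂), |Z| = 28.2 Ω, ∠Z = -78.6°
|Y| = 1/|Z| = 35.4 mS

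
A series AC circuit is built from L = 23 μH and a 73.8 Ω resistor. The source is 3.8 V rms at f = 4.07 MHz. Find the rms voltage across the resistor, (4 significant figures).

0.4731 V

ω = 2πf = 2.557e+07 rad/s
X_L = ωL = 588.2 Ω
Z = 73.80 + j588.2 Ω
|Z| = √(73.80² + 588.2²) = 592.8 Ω
I = V/|Z| = 6.410 mA
V_R = I·|Z_R| = 0.006410 × 73.80 = 0.4731 V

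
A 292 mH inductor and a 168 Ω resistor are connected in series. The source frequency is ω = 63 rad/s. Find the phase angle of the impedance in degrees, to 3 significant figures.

X_L = ωL = 18.4 Ω
Z = 168 + j18.4 Ω
|Z| = √(168² + 18.4²) = 169 Ω
∠Z = arctan(18.4/168) = 6.25°

6.25°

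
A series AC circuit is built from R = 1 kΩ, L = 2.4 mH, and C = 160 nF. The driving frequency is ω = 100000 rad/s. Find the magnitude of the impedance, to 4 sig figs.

1016 Ω

X_L = ωL = 240.0 Ω
X_C = 1/(ωC) = 62.50 Ω
Net reactance X = X_L − X_C = 177.5 Ω
Z = 1000 + j177.5 Ω
|Z| = √(1000² + 177.5²) = 1016 Ω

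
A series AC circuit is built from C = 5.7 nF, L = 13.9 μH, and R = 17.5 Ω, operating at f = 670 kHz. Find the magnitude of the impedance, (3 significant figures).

24.3 Ω

ω = 2πf = 4.21e+06 rad/s
X_L = ωL = 58.5 Ω
X_C = 1/(ωC) = 41.7 Ω
Net reactance X = X_L − X_C = 16.8 Ω
Z = 17.5 + j16.8 Ω
|Z| = √(17.5² + 16.8²) = 24.3 Ω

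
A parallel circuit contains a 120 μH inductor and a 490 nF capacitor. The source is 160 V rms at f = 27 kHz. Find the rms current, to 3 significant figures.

5.44 A

ω = 2πf = 169600 rad/s
X_L = ωL = 20.4 Ω
X_C = 1/(ωC) = 12.0 Ω
Parallel: admittances add. Y = 1/(jωL) + jωC
Y = (0 + j0.0340) S
|Y| = 0.0340 S → |Z| = 1/|Y| = 29.4 Ω, ∠Z = −∠Y = -90.0°
I = V/|Z| = 160/29.4 = 5.44 A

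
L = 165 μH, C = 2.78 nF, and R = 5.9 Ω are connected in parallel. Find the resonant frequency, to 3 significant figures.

ω₀ = 1/√(LC) = 1/√(0.000165 × 2.78e-09) = 1.477e+06 rad/s
f₀ = ω₀/(2π) = 235 kHz

235 kHz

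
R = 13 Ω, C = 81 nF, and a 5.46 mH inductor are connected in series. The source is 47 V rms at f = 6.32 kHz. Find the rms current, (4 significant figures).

494.9 mA

ω = 2πf = 39710 rad/s
X_L = ωL = 216.8 Ω
X_C = 1/(ωC) = 310.9 Ω
Net reactance X = X_L − X_C = -94.08 Ω
Z = 13.00 − j94.08 Ω
|Z| = √(13.00² + 94.08²) = 94.98 Ω
I = V/|Z| = 47/94.98 = 494.9 mA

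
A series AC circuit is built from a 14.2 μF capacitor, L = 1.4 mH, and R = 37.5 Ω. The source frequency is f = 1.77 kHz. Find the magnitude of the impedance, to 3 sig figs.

ω = 2πf = 11120 rad/s
X_L = ωL = 15.6 Ω
X_C = 1/(ωC) = 6.33 Ω
Net reactance X = X_L − X_C = 9.24 Ω
Z = 37.5 + j9.24 Ω
|Z| = √(37.5² + 9.24²) = 38.6 Ω

38.6 Ω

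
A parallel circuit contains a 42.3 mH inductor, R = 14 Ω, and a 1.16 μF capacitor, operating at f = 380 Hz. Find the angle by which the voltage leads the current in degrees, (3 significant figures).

ω = 2πf = 2388 rad/s
X_L = ωL = 101 Ω
X_C = 1/(ωC) = 361 Ω
Parallel: admittances add. Y = 1/R + 1/(jωL) + jωC
Y = (0.0714 − j0.00713) S
|Y| = 0.0718 S → |Z| = 1/|Y| = 13.9 Ω, ∠Z = −∠Y = 5.70°

5.70°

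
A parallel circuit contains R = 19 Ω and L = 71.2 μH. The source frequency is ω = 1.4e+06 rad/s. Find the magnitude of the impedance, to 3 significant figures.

18.7 Ω

X_L = ωL = 99.7 Ω
Parallel: admittances add. Y = 1/R + 1/(jωL)
Y = (0.0526 − j0.0100) S
|Y| = 0.0536 S → |Z| = 1/|Y| = 18.7 Ω, ∠Z = −∠Y = 10.8°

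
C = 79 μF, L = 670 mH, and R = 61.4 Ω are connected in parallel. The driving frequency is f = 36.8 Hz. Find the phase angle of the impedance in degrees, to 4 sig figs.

ω = 2πf = 231.2 rad/s
X_L = ωL = 154.9 Ω
X_C = 1/(ωC) = 54.75 Ω
Parallel: admittances add. Y = 1/R + 1/(jωL) + jωC
Y = (0.01629 + j0.01181) S
|Y| = 0.02012 S → |Z| = 1/|Y| = 49.70 Ω, ∠Z = −∠Y = -35.95°

-35.95°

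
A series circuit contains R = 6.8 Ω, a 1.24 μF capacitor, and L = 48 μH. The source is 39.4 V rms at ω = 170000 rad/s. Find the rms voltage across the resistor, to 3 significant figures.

35.2 V

X_L = ωL = 8.16 Ω
X_C = 1/(ωC) = 4.74 Ω
Net reactance X = X_L − X_C = 3.42 Ω
Z = 6.80 + j3.42 Ω
|Z| = √(6.80² + 3.42²) = 7.61 Ω
I = V/|Z| = 5.18 A
V_R = I·|Z_R| = 5.18 × 6.80 = 35.2 V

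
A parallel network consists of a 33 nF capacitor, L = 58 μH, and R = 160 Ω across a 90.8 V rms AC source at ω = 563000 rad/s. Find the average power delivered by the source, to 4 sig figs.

51.53 W

X_L = ωL = 32.65 Ω
X_C = 1/(ωC) = 53.82 Ω
Parallel: admittances add. Y = 1/R + 1/(jωL) + jωC
Y = (0.006250 − j0.01205) S
|Y| = 0.01357 S → |Z| = 1/|Y| = 73.69 Ω, ∠Z = −∠Y = 62.58°
I = V/|Z| = 1.232 A
P = VI cos φ = 90.8 × 1.232 × cos(62.58°) = 51.53 W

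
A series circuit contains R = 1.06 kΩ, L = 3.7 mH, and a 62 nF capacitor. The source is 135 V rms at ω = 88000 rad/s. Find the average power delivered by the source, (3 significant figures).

16.9 W

X_L = ωL = 326 Ω
X_C = 1/(ωC) = 183 Ω
Net reactance X = X_L − X_C = 142 Ω
Z = 1060 + j142 Ω
|Z| = √(1060² + 142²) = 1070 Ω
∠Z = arctan(142/1060) = 7.65°
I = V/|Z| = 126 mA
P = VI cos φ = 135 × 0.126 × cos(7.65°) = 16.9 W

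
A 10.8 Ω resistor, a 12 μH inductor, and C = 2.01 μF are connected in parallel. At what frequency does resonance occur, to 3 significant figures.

32.4 kHz

ω₀ = 1/√(LC) = 1/√(1.2e-05 × 2.01e-06) = 203600 rad/s
f₀ = ω₀/(2π) = 32.4 kHz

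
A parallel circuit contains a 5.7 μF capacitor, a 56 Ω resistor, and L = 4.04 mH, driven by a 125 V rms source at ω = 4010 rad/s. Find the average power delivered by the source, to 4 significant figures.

X_L = ωL = 16.20 Ω
X_C = 1/(ωC) = 43.75 Ω
Parallel: admittances add. Y = 1/R + 1/(jωL) + jωC
Y = (0.01786 − j0.03887) S
|Y| = 0.04278 S → |Z| = 1/|Y| = 23.38 Ω, ∠Z = −∠Y = 65.33°
I = V/|Z| = 5.347 A
P = VI cos φ = 125 × 5.347 × cos(65.33°) = 279.0 W

279.0 W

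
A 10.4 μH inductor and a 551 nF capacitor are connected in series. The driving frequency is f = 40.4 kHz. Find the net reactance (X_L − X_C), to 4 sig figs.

ω = 2πf = 253800 rad/s
X_L = ωL = 2.640 Ω
X_C = 1/(ωC) = 7.150 Ω
X = 2.640 − 7.150 = -4.510 Ω

-4.510 Ω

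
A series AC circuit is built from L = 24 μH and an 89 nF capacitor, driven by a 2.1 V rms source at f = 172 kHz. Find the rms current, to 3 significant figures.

ω = 2πf = 1.081e+06 rad/s
X_L = ωL = 25.9 Ω
X_C = 1/(ωC) = 10.4 Ω
Net reactance X = X_L − X_C = 15.5 Ω
Z = j15.5 Ω
|Z| = √(0² + 15.5²) = 15.5 Ω
I = V/|Z| = 2.1/15.5 = 135 mA

135 mA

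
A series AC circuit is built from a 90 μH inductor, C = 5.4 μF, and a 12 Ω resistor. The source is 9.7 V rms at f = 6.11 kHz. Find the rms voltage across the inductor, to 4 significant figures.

ω = 2πf = 38390 rad/s
X_L = ωL = 3.455 Ω
X_C = 1/(ωC) = 4.824 Ω
Net reactance X = X_L − X_C = -1.369 Ω
Z = 12.00 − j1.369 Ω
|Z| = √(12.00² + 1.369²) = 12.08 Ω
I = V/|Z| = 803.1 mA
V_L = I·|Z_L| = 0.8031 × 3.455 = 2.775 V

2.775 V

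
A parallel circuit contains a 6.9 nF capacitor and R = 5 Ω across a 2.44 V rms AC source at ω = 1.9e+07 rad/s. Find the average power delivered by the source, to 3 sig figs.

1.19 W

X_C = 1/(ωC) = 7.63 Ω
Parallel: admittances add. Y = 1/R + jωC
Y = (0.200 + j0.131) S
|Y| = 0.239 S → |Z| = 1/|Y| = 4.18 Ω, ∠Z = −∠Y = -33.2°
I = V/|Z| = 583 mA
P = VI cos φ = 2.44 × 0.583 × cos(-33.2°) = 1.19 W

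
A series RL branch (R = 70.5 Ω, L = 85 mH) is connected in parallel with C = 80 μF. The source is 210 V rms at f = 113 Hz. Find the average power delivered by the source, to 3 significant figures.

ω = 2πf = 710.0 rad/s
X_L = ωL = 60.3 Ω
X_C = 1/(ωC) = 17.6 Ω
Branch 1 (R+jX_L): Z₁ = 70.5 + j60.3 Ω, |Z₁| = 92.8 Ω
Branch 2 (−jX_C): Z₂ = −j17.6 Ω
Parallel: Z = Z₁Z₂/(Z₁+Z₂), |Z| = 19.8 Ω, ∠Z = -80.7°
I = V/|Z| = 10.6 A
P = VI cos φ = 210 × 10.6 × cos(-80.7°) = 361 W

361 W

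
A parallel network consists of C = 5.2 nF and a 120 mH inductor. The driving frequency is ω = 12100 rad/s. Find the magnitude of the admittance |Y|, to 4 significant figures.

625.8 μS

X_L = ωL = 1452 Ω
X_C = 1/(ωC) = 15890 Ω
Parallel: admittances add. Y = 1/(jωL) + jωC
Y = (0 − j0.0006258) S
|Y| = 0.0006258 S → |Z| = 1/|Y| = 1598 Ω, ∠Z = −∠Y = 90.00°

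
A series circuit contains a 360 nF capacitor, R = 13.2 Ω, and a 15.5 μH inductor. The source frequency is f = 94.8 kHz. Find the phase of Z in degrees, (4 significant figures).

ω = 2πf = 595600 rad/s
X_L = ωL = 9.233 Ω
X_C = 1/(ωC) = 4.663 Ω
Net reactance X = X_L − X_C = 4.569 Ω
Z = 13.20 + j4.569 Ω
|Z| = √(13.20² + 4.569²) = 13.97 Ω
∠Z = arctan(4.569/13.20) = 19.09°

19.09°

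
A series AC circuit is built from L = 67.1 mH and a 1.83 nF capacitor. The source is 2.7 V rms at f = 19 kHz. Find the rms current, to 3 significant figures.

ω = 2πf = 119400 rad/s
X_L = ωL = 8010 Ω
X_C = 1/(ωC) = 4580 Ω
Net reactance X = X_L − X_C = 3430 Ω
Z = j3430 Ω
|Z| = √(0² + 3430²) = 3430 Ω
I = V/|Z| = 2.7/3430 = 786 μA

786 μA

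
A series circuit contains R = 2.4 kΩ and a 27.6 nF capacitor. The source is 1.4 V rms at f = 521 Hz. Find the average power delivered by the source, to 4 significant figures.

ω = 2πf = 3274 rad/s
X_C = 1/(ωC) = 11070 Ω
Z = 2400 − j11070 Ω
|Z| = √(2400² + 11070²) = 11330 Ω
∠Z = arctan(-11070/2400) = -77.77°
I = V/|Z| = 123.6 μA
P = VI cos φ = 1.4 × 0.0001236 × cos(-77.77°) = 36.67 μW

36.67 μW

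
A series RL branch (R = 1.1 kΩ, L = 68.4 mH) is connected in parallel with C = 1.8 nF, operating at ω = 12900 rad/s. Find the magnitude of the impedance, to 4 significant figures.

X_L = ωL = 882.4 Ω
X_C = 1/(ωC) = 43070 Ω
Branch 1 (R+jX_L): Z₁ = 1100 + j882.4 Ω, |Z₁| = 1410 Ω
Branch 2 (−jX_C): Z₂ = −j43070 Ω
Parallel: Z = Z₁Z₂/(Z₁+Z₂), |Z| = 1439 Ω, ∠Z = 37.24°

1439 Ω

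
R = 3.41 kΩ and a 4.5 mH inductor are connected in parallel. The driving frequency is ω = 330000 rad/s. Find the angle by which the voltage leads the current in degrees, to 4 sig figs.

X_L = ωL = 1485 Ω
Parallel: admittances add. Y = 1/R + 1/(jωL)
Y = (0.0002933 − j0.0006734) S
|Y| = 0.0007345 S → |Z| = 1/|Y| = 1361 Ω, ∠Z = −∠Y = 66.47°

66.47°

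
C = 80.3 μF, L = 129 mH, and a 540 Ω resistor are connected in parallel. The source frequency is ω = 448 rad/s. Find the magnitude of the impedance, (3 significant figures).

53.3 Ω

X_L = ωL = 57.8 Ω
X_C = 1/(ωC) = 27.8 Ω
Parallel: admittances add. Y = 1/R + 1/(jωL) + jωC
Y = (0.00185 + j0.0187) S
|Y| = 0.0188 S → |Z| = 1/|Y| = 53.3 Ω, ∠Z = −∠Y = -84.3°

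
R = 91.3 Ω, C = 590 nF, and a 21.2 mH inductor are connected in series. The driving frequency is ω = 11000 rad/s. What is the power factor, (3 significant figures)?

0.756

X_L = ωL = 233 Ω
X_C = 1/(ωC) = 154 Ω
Net reactance X = X_L − X_C = 79.1 Ω
Z = 91.3 + j79.1 Ω
|Z| = √(91.3² + 79.1²) = 121 Ω
∠Z = arctan(79.1/91.3) = 40.9°
cos φ = cos(40.9°) = 0.756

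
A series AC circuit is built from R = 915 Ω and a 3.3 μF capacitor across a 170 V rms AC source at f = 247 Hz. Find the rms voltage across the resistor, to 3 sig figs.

ω = 2πf = 1552 rad/s
X_C = 1/(ωC) = 195 Ω
Z = 915 − j195 Ω
|Z| = √(915² + 195²) = 936 Ω
I = V/|Z| = 182 mA
V_R = I·|Z_R| = 0.182 × 915 = 166 V

166 V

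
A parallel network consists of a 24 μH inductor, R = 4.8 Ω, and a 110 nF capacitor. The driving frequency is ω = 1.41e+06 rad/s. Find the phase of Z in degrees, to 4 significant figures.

-31.07°

X_L = ωL = 33.84 Ω
X_C = 1/(ωC) = 6.447 Ω
Parallel: admittances add. Y = 1/R + 1/(jωL) + jωC
Y = (0.2083 + j0.1255) S
|Y| = 0.2432 S → |Z| = 1/|Y| = 4.111 Ω, ∠Z = −∠Y = -31.07°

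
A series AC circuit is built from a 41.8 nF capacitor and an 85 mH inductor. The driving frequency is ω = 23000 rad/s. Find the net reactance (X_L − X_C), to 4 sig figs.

X_L = ωL = 1955 Ω
X_C = 1/(ωC) = 1040 Ω
X = 1955 − 1040 = 914.9 Ω

914.9 Ω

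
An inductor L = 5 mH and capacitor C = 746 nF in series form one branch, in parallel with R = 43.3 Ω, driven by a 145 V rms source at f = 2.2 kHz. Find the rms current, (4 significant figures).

6.189 A

ω = 2πf = 13820 rad/s
X_L = ωL = 69.12 Ω
X_C = 1/(ωC) = 96.97 Ω
Branch 1: Z₁ = R = 43.30 Ω
Branch 2 (series LC): Z₂ = j(X_L − X_C) = −j27.86 Ω
Parallel: Z = Z₁Z₂/(Z₁+Z₂), |Z| = 23.43 Ω, ∠Z = -57.24°
I = V/|Z| = 145/23.43 = 6.189 A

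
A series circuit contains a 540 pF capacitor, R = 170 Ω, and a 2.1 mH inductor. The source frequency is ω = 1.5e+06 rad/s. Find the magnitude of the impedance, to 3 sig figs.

1920 Ω

X_L = ωL = 3150 Ω
X_C = 1/(ωC) = 1230 Ω
Net reactance X = X_L − X_C = 1920 Ω
Z = 170 + j1920 Ω
|Z| = √(170² + 1920²) = 1920 Ω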